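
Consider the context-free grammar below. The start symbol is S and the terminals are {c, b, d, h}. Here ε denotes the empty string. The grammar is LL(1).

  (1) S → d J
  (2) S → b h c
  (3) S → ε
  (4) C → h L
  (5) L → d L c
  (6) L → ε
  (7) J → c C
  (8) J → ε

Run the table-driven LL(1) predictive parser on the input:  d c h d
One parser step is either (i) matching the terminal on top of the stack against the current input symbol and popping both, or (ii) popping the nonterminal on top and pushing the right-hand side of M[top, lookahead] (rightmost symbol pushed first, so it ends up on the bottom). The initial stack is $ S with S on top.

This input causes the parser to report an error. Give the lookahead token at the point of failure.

step 1: stack=$ S  input=d c h d $  — expand S → d J
step 2: stack=$ J d  input=d c h d $  — match d
step 3: stack=$ J  input=c h d $  — expand J → c C
step 4: stack=$ C c  input=c h d $  — match c
step 5: stack=$ C  input=h d $  — expand C → h L
step 6: stack=$ L h  input=h d $  — match h
step 7: stack=$ L  input=d $  — expand L → d L c
step 8: stack=$ c L d  input=d $  — match d
step 9: stack=$ c L  input=$  — expand L → ε
step 10: stack=$ c  input=$  — error: top is terminal c but lookahead is $

$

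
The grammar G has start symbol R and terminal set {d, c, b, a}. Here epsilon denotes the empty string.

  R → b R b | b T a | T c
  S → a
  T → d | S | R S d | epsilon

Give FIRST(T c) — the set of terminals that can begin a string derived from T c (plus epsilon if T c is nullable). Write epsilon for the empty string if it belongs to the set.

FIRST(S) = {a}
FIRST(R) = {a, b, c, d}  (via T c)
FIRST(T) = {epsilon, a, b, c, d}  (via S, R S d)
FIRST(T c): take FIRST of each symbol in turn, carrying on past any symbol whose FIRST contains epsilon; result {a, b, c, d}.

{a, b, c, d}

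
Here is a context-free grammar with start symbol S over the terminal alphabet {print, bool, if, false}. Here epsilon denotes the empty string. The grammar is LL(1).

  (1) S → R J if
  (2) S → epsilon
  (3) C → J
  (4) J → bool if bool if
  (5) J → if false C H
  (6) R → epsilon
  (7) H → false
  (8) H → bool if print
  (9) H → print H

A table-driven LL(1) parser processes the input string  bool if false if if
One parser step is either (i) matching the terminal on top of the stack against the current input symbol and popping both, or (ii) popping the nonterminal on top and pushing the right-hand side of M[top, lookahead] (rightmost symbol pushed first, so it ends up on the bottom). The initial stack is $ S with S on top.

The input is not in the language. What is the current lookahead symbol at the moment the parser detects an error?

false

     Stack                 Input                  Action
  1  $ S                   bool if false if if $  expand S → R J if
  2  $ if J R              bool if false if if $  expand R → epsilon
  3  $ if J                bool if false if if $  expand J → bool if bool if
  4  $ if if bool if bool  bool if false if if $  match bool
  5  $ if if bool if       if false if if $       match if
  6  $ if if bool          false if if $          error: top is terminal bool but lookahead is false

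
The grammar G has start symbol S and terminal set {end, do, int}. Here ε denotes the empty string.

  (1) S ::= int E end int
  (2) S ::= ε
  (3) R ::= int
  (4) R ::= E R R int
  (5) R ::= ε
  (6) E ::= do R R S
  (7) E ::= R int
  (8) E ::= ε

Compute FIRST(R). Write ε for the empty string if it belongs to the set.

{ε, do, int}

FIRST(S): from S::=int E end int we get {int}; from S::=ε we get {ε}. So FIRST(S) = {ε, int}.
FIRST(R): from R::=int we get {int}; from R::=E R R int we get {do, int}; from R::=ε we get {ε}. So FIRST(R) = {ε, do, int}.
FIRST(E): from E::=do R R S we get {do}; from E::=R int we get {do, int}; from E::=ε we get {ε}. So FIRST(E) = {ε, do, int}.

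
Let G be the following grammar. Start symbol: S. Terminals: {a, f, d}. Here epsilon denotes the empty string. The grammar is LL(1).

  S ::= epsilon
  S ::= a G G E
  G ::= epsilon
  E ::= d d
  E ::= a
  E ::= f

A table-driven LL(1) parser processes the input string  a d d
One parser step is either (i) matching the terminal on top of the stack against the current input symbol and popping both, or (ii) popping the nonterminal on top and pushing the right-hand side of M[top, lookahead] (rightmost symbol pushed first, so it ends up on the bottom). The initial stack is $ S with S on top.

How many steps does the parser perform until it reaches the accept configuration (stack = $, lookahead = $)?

7

step 1: stack=$ S  input=a d d $  — expand S ::= a G G E
step 2: stack=$ E G G a  input=a d d $  — match a
step 3: stack=$ E G G  input=d d $  — expand G ::= epsilon
step 4: stack=$ E G  input=d d $  — expand G ::= epsilon
step 5: stack=$ E  input=d d $  — expand E ::= d d
step 6: stack=$ d d  input=d d $  — match d
step 7: stack=$ d  input=d $  — match d
Accept reached after 7 steps.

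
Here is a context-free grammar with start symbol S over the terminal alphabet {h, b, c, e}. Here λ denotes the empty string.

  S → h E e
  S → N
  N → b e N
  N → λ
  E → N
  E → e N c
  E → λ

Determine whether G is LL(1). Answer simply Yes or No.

FIRST(S) = {λ, b, h}
FIRST(N) = {λ, b}
FIRST(E) = {λ, b, e}
FOLLOW(S) = {$}
FOLLOW(N) = {$, c, e}
FOLLOW(E) = {e}
Cell M[E, e] receives both E → N and E → e N c and E → λ — the grammar is not LL(1).

No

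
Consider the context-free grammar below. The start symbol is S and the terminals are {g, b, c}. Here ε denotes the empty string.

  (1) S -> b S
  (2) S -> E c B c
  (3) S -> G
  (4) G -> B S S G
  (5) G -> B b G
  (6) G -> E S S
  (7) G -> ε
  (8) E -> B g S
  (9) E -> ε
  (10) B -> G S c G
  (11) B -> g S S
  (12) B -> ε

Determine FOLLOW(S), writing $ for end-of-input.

{$, b, c, g}

FIRST(S): from S->b S we get {b}; from S->E c B c we get {b, c, g}; from S->G we get {ε, b, c, g}. So FIRST(S) = {ε, b, c, g}.
FIRST(G): from G->B S S G we get {ε, b, c, g}; from G->B b G we get {b, c, g}; from G->E S S we get {ε, b, c, g}; from G->ε we get {ε}. So FIRST(G) = {ε, b, c, g}.
FIRST(B): from B->G S c G we get {b, c, g}; from B->g S S we get {g}; from B->ε we get {ε}. So FIRST(B) = {ε, b, c, g}.
FIRST(E): from E->B g S we get {b, c, g}; from E->ε we get {ε}. So FIRST(E) = {ε, b, c, g}.
FOLLOW(S) includes $ since S is the start symbol.
FOLLOW(S): in S->b S, the suffix after S is empty (adds nothing new); in G->B S S G (occurrence 1), S is followed by S G with FIRST {ε, b, c, g}; in G->B S S G (occurrence 1), the suffix after S is nullable, so FOLLOW(S) ⊇ FOLLOW(G) = {$, b, c, g}; in G->B S S G (occurrence 2), S is followed by G with FIRST {ε, b, c, g}; in G->B S S G (occurrence 2), the suffix after S is nullable, so FOLLOW(S) ⊇ FOLLOW(G) = {$, b, c, g}; in G->E S S (occurrence 1), S is followed by S with FIRST {ε, b, c, g}; in G->E S S (occurrence 1), the suffix after S is nullable, so FOLLOW(S) ⊇ FOLLOW(G) = {$, b, c, g}; in G->E S S (occurrence 2), the suffix after S is empty, so FOLLOW(S) ⊇ FOLLOW(G) = {$, b, c, g}; in E->B g S, the suffix after S is empty, so FOLLOW(S) ⊇ FOLLOW(E) = {$, b, c, g}; in B->G S c G, S is followed by c G with FIRST {c}; in B->g S S (occurrence 1), S is followed by S with FIRST {ε, b, c, g}; in B->g S S (occurrence 1), the suffix after S is nullable, so FOLLOW(S) ⊇ FOLLOW(B) = {$, b, c, g}; in B->g S S (occurrence 2), the suffix after S is empty, so FOLLOW(S) ⊇ FOLLOW(B) = {$, b, c, g}. Thus FOLLOW(S) = {$, b, c, g}.
FOLLOW(G): in S->G, the suffix after G is empty, so FOLLOW(G) ⊇ FOLLOW(S) = {$, b, c, g}; in G->B S S G, the suffix after G is empty (adds nothing new); in G->B b G, the suffix after G is empty (adds nothing new); in B->G S c G (occurrence 1), G is followed by S c G with FIRST {b, c, g}; in B->G S c G (occurrence 2), the suffix after G is empty, so FOLLOW(G) ⊇ FOLLOW(B) = {$, b, c, g}. Thus FOLLOW(G) = {$, b, c, g}.
FOLLOW(E): in S->E c B c, E is followed by c B c with FIRST {c}; in G->E S S, E is followed by S S with FIRST {ε, b, c, g}; in G->E S S, the suffix after E is nullable, so FOLLOW(E) ⊇ FOLLOW(G) = {$, b, c, g}. Thus FOLLOW(E) = {$, b, c, g}.
FOLLOW(B): in S->E c B c, B is followed by c with FIRST {c}; in G->B S S G, B is followed by S S G with FIRST {ε, b, c, g}; in G->B S S G, the suffix after B is nullable, so FOLLOW(B) ⊇ FOLLOW(G) = {$, b, c, g}; in G->B b G, B is followed by b G with FIRST {b}; in E->B g S, B is followed by g S with FIRST {g}. Thus FOLLOW(B) = {$, b, c, g}.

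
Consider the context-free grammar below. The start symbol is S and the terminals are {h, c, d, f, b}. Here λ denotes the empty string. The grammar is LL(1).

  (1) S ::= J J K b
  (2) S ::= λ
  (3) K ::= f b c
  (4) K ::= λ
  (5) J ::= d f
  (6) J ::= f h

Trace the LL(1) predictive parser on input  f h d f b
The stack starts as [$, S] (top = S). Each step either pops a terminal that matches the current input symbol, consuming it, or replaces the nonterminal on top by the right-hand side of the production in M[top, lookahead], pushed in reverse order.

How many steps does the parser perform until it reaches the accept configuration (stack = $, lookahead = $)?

9

     Stack        Input        Action
  1  $ S          f h d f b $  expand S ::= J J K b
  2  $ b K J J    f h d f b $  expand J ::= f h
  3  $ b K J h f  f h d f b $  match f
  4  $ b K J h    h d f b $    match h
  5  $ b K J      d f b $      expand J ::= d f
  6  $ b K f d    d f b $      match d
  7  $ b K f      f b $        match f
  8  $ b K        b $          expand K ::= λ
  9  $ b          b $          match b
Accept reached after 9 steps.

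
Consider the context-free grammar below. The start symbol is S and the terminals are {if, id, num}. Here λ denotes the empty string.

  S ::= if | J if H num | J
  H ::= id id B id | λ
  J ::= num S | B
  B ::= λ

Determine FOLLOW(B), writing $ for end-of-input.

FIRST(H) = {λ, id}
FIRST(B) = {λ}
FIRST(J) = {λ, num}  (via B)
FIRST(S) = {λ, if, num}  (via J if H num, J)
FOLLOW(S) includes $ since S is the start symbol.
FOLLOW(H): in S::=J if H num, H is followed by num with FIRST {num}. Thus FOLLOW(H) = {num}.
FOLLOW(S): in J::=num S, the suffix after S is empty, so FOLLOW(S) ⊇ FOLLOW(J) = {$, if}. Thus FOLLOW(S) = {$, if}.
FOLLOW(J): in S::=J if H num, J is followed by if H num with FIRST {if}; in S::=J, the suffix after J is empty, so FOLLOW(J) ⊇ FOLLOW(S) = {$, if}. Thus FOLLOW(J) = {$, if}.
FOLLOW(B): in H::=id id B id, B is followed by id with FIRST {id}; in J::=B, the suffix after B is empty, so FOLLOW(B) ⊇ FOLLOW(J) = {$, if}. Thus FOLLOW(B) = {$, id, if}.

{$, id, if}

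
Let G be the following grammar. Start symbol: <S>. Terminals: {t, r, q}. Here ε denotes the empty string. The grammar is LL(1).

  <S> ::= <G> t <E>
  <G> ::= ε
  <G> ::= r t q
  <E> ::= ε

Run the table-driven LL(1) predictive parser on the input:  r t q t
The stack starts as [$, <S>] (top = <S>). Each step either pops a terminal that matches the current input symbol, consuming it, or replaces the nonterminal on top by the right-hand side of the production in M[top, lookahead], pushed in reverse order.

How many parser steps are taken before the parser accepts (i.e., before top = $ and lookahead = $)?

step 1: stack=$ <S>  input=r t q t $  — expand <S> ::= <G> t <E>
step 2: stack=$ <E> t <G>  input=r t q t $  — expand <G> ::= r t q
step 3: stack=$ <E> t q t r  input=r t q t $  — match r
step 4: stack=$ <E> t q t  input=t q t $  — match t
step 5: stack=$ <E> t q  input=q t $  — match q
step 6: stack=$ <E> t  input=t $  — match t
step 7: stack=$ <E>  input=$  — expand <E> ::= ε
Accept reached after 7 steps.

7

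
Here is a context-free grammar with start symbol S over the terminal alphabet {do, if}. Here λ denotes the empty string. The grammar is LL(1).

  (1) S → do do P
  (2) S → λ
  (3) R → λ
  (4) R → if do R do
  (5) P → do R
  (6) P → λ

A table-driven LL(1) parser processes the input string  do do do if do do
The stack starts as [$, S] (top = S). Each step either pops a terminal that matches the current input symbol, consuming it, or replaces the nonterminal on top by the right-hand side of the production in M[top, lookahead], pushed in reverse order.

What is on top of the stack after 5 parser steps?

R

     Stack      Input                Action
  1  $ S        do do do if do do $  expand S → do do P
  2  $ P do do  do do do if do do $  match do
  3  $ P do     do do if do do $     match do
  4  $ P        do if do do $        expand P → do R
  5  $ R do     do if do do $        match do
Stack after step 5: $ R (top = R).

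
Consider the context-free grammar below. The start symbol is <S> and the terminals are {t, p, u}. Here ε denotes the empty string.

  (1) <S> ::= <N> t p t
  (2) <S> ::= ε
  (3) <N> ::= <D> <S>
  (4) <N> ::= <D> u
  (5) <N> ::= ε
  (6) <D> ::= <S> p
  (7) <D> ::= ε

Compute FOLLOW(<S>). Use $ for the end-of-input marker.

{$, p, t}

FIRST(<S>) = {ε, p, t, u}  (via <N> t p t)
FIRST(<D>) = {ε, p, t, u}  (via <S> p)
FIRST(<N>) = {ε, p, t, u}  (via <D> <S>, <D> u)
FOLLOW(<S>) includes $ since <S> is the start symbol.
FOLLOW(<N>): in <S>::=<N> t p t, <N> is followed by t p t with FIRST {t}. Thus FOLLOW(<N>) = {t}.
FOLLOW(<S>): in <N>::=<D> <S>, the suffix after <S> is empty, so FOLLOW(<S>) ⊇ FOLLOW(<N>) = {t}; in <D>::=<S> p, <S> is followed by p with FIRST {p}. Thus FOLLOW(<S>) = {$, p, t}.
FOLLOW(<D>): in <N>::=<D> <S>, <D> is followed by <S> with FIRST {ε, p, t, u}; in <N>::=<D> <S>, the suffix after <D> is nullable, so FOLLOW(<D>) ⊇ FOLLOW(<N>) = {t}; in <N>::=<D> u, <D> is followed by u with FIRST {u}. Thus FOLLOW(<D>) = {p, t, u}.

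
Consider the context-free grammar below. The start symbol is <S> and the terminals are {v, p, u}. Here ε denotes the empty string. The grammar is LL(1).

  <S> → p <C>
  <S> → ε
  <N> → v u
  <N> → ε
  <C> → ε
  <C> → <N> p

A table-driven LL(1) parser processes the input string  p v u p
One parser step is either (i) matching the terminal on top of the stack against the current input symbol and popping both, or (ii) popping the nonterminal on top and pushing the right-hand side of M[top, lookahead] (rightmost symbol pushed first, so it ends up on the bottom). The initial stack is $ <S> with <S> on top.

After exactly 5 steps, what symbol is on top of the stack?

step 1: stack=$ <S>  input=p v u p $  — expand <S> → p <C>
step 2: stack=$ <C> p  input=p v u p $  — match p
step 3: stack=$ <C>  input=v u p $  — expand <C> → <N> p
step 4: stack=$ p <N>  input=v u p $  — expand <N> → v u
step 5: stack=$ p u v  input=v u p $  — match v
Stack after step 5: $ p u (top = u).

u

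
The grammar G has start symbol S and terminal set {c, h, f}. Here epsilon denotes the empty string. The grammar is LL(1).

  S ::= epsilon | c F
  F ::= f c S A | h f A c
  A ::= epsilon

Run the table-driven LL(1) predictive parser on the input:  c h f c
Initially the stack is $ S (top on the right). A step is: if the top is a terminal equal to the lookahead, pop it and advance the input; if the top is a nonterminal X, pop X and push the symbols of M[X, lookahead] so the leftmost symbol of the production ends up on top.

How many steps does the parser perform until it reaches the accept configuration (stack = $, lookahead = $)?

     Stack      Input      Action
  1  $ S        c h f c $  expand S ::= c F
  2  $ F c      c h f c $  match c
  3  $ F        h f c $    expand F ::= h f A c
  4  $ c A f h  h f c $    match h
  5  $ c A f    f c $      match f
  6  $ c A      c $        expand A ::= epsilon
  7  $ c        c $        match c
Accept reached after 7 steps.

7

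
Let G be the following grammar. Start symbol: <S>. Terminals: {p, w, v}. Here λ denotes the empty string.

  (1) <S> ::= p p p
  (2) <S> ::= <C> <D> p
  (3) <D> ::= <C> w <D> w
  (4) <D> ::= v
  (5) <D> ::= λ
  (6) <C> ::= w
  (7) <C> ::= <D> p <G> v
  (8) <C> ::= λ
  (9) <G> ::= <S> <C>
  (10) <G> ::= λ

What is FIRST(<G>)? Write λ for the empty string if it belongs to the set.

{λ, p, v, w}

FIRST(<S>) = {p, v, w}  (via <C> <D> p)
FIRST(<G>) = {λ, p, v, w}  (via <S> <C>)
FIRST(<D>) = {λ, p, v, w}  (via <C> w <D> w)
FIRST(<C>) = {λ, p, v, w}  (via <D> p <G> v)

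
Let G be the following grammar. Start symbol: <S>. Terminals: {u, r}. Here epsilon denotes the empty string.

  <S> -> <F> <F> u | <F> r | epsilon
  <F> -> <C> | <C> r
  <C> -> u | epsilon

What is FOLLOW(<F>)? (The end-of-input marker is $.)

{r, u}

FIRST(<C>) = {epsilon, u}
FIRST(<F>) = {epsilon, r, u}  (via <C>, <C> r)
FIRST(<S>) = {epsilon, r, u}  (via <F> <F> u, <F> r)
FOLLOW(<S>) includes $ since <S> is the start symbol.
FOLLOW(<S>): <S> appears on no right-hand side. Thus FOLLOW(<S>) = {$}.
FOLLOW(<F>): in <S>-><F> <F> u (occurrence 1), <F> is followed by <F> u with FIRST {r, u}; in <S>-><F> <F> u (occurrence 2), <F> is followed by u with FIRST {u}; in <S>-><F> r, <F> is followed by r with FIRST {r}. Thus FOLLOW(<F>) = {r, u}.
FOLLOW(<C>): in <F>-><C>, the suffix after <C> is empty, so FOLLOW(<C>) ⊇ FOLLOW(<F>) = {r, u}; in <F>-><C> r, <C> is followed by r with FIRST {r}. Thus FOLLOW(<C>) = {r, u}.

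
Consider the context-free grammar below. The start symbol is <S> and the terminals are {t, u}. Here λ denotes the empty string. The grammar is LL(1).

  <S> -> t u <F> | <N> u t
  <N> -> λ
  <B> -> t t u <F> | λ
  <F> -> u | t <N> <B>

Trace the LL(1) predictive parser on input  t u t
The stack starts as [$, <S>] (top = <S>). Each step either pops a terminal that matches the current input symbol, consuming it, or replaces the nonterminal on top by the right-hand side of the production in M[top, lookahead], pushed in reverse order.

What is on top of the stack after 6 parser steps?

step 1: stack=$ <S>  input=t u t $  — expand <S> -> t u <F>
step 2: stack=$ <F> u t  input=t u t $  — match t
step 3: stack=$ <F> u  input=u t $  — match u
step 4: stack=$ <F>  input=t $  — expand <F> -> t <N> <B>
step 5: stack=$ <B> <N> t  input=t $  — match t
step 6: stack=$ <B> <N>  input=$  — expand <N> -> λ
Stack after step 6: $ <B> (top = <B>).

<B>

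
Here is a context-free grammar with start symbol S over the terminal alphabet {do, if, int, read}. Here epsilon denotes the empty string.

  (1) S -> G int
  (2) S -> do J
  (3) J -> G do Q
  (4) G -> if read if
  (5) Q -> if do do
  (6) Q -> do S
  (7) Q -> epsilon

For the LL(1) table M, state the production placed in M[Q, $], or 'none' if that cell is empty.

Q -> epsilon

FIRST(G): from G->if read if we get {if}. So FIRST(G) = {if}.
FIRST(Q): from Q->if do do we get {if}; from Q->do S we get {do}; from Q->epsilon we get {epsilon}. So FIRST(Q) = {epsilon, do, if}.
FIRST(S): from S->G int we get {if}; from S->do J we get {do}. So FIRST(S) = {do, if}.
FIRST(J): from J->G do Q we get {if}. So FIRST(J) = {if}.
FOLLOW(S) includes $ since S is the start symbol.
FOLLOW(J): in S->do J, the suffix after J is empty, so FOLLOW(J) ⊇ FOLLOW(S) = {$}. Thus FOLLOW(J) = {$}.
FOLLOW(Q): in J->G do Q, the suffix after Q is empty, so FOLLOW(Q) ⊇ FOLLOW(J) = {$}. Thus FOLLOW(Q) = {$}.
For Q -> if do do: FIRST(if do do) = {if}, so it goes in M[Q, t] for t ∈ {if}.
For Q -> do S: FIRST(do S) = {do}, so it goes in M[Q, t] for t ∈ {do}.
For Q -> epsilon: FIRST(epsilon) = {epsilon}, so it goes in M[Q, t] for t ∈ {}; since epsilon ∈ FIRST, also for every t ∈ FOLLOW(Q) = {$}.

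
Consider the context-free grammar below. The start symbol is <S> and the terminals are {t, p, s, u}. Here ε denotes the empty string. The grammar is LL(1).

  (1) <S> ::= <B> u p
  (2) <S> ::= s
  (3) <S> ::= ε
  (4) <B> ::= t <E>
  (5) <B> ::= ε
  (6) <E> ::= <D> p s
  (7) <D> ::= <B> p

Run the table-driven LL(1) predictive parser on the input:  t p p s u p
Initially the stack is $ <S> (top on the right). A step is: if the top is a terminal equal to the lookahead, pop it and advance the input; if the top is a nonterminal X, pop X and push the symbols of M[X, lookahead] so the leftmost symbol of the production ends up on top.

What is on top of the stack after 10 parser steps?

step 1: stack=$ <S>  input=t p p s u p $  — expand <S> ::= <B> u p
step 2: stack=$ p u <B>  input=t p p s u p $  — expand <B> ::= t <E>
step 3: stack=$ p u <E> t  input=t p p s u p $  — match t
step 4: stack=$ p u <E>  input=p p s u p $  — expand <E> ::= <D> p s
step 5: stack=$ p u s p <D>  input=p p s u p $  — expand <D> ::= <B> p
step 6: stack=$ p u s p p <B>  input=p p s u p $  — expand <B> ::= ε
step 7: stack=$ p u s p p  input=p p s u p $  — match p
step 8: stack=$ p u s p  input=p s u p $  — match p
step 9: stack=$ p u s  input=s u p $  — match s
step 10: stack=$ p u  input=u p $  — match u
Stack after step 10: $ p (top = p).

p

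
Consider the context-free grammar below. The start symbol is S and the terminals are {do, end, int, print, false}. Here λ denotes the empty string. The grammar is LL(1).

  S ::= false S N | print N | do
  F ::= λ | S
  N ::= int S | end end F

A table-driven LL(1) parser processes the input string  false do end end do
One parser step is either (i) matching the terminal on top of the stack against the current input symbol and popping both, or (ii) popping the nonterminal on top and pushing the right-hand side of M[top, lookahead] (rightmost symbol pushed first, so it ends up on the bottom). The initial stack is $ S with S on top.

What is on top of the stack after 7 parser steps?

F

step 1: stack=$ S  input=false do end end do $  — expand S ::= false S N
step 2: stack=$ N S false  input=false do end end do $  — match false
step 3: stack=$ N S  input=do end end do $  — expand S ::= do
step 4: stack=$ N do  input=do end end do $  — match do
step 5: stack=$ N  input=end end do $  — expand N ::= end end F
step 6: stack=$ F end end  input=end end do $  — match end
step 7: stack=$ F end  input=end do $  — match end
Stack after step 7: $ F (top = F).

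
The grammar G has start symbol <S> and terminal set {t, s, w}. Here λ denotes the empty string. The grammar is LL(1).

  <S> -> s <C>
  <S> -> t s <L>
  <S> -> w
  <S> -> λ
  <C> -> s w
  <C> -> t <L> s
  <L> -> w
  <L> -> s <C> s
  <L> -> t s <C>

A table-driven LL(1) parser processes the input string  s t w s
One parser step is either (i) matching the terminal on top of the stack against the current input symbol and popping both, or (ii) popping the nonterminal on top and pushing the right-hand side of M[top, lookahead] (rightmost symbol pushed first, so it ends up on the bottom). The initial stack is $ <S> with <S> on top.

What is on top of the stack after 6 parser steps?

s

step 1: stack=$ <S>  input=s t w s $  — expand <S> -> s <C>
step 2: stack=$ <C> s  input=s t w s $  — match s
step 3: stack=$ <C>  input=t w s $  — expand <C> -> t <L> s
step 4: stack=$ s <L> t  input=t w s $  — match t
step 5: stack=$ s <L>  input=w s $  — expand <L> -> w
step 6: stack=$ s w  input=w s $  — match w
Stack after step 6: $ s (top = s).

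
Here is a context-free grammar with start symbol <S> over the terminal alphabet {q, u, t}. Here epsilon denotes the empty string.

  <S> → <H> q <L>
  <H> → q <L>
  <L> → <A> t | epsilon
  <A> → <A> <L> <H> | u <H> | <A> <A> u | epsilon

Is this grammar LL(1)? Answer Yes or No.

No

FIRST(<S>) = {q}
FIRST(<H>) = {q}
FIRST(<L>) = {epsilon, q, t, u}
FIRST(<A>) = {epsilon, q, t, u}
FOLLOW(<S>) = {$}
FOLLOW(<H>) = {q, t, u}
FOLLOW(<L>) = {$, q, t, u}
FOLLOW(<A>) = {q, t, u}
Cell M[<A>, q] receives both <A> → <A> <L> <H> and <A> → <A> <A> u and <A> → epsilon — the grammar is not LL(1).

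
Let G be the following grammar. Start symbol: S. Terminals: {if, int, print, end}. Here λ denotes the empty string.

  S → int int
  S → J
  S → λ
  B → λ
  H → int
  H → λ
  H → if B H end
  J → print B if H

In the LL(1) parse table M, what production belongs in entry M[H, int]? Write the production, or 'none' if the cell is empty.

H → int

FIRST(B): from B→λ we get {λ}. So FIRST(B) = {λ}.
FIRST(H): from H→int we get {int}; from H→λ we get {λ}; from H→if B H end we get {if}. So FIRST(H) = {λ, if, int}.
FIRST(J): from J→print B if H we get {print}. So FIRST(J) = {print}.
FIRST(S): from S→int int we get {int}; from S→J we get {print}; from S→λ we get {λ}. So FIRST(S) = {λ, int, print}.
FOLLOW(S) includes $ since S is the start symbol.
FOLLOW(J): in S→J, the suffix after J is empty, so FOLLOW(J) ⊇ FOLLOW(S) = {$}. Thus FOLLOW(J) = {$}.
FOLLOW(H): in H→if B H end, H is followed by end with FIRST {end}; in J→print B if H, the suffix after H is empty, so FOLLOW(H) ⊇ FOLLOW(J) = {$}. Thus FOLLOW(H) = {$, end}.
For H → int: FIRST(int) = {int}, so it goes in M[H, t] for t ∈ {int}.
For H → λ: FIRST(λ) = {λ}, so it goes in M[H, t] for t ∈ {}; since λ ∈ FIRST, also for every t ∈ FOLLOW(H) = {$, end}.
For H → if B H end: FIRST(if B H end) = {if}, so it goes in M[H, t] for t ∈ {if}.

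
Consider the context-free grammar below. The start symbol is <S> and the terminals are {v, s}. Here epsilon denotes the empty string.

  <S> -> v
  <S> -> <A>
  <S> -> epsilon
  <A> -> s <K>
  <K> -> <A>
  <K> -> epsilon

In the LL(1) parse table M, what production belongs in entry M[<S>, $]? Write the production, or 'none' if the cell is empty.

FIRST(<A>): from <A>->s <K> we get {s}. So FIRST(<A>) = {s}.
FIRST(<S>): from <S>->v we get {v}; from <S>-><A> we get {s}; from <S>->epsilon we get {epsilon}. So FIRST(<S>) = {epsilon, s, v}.
FIRST(<K>): from <K>-><A> we get {s}; from <K>->epsilon we get {epsilon}. So FIRST(<K>) = {epsilon, s}.
FOLLOW(<S>) includes $ since <S> is the start symbol.
FOLLOW(<S>): <S> appears on no right-hand side. Thus FOLLOW(<S>) = {$}.
For <S> -> v: FIRST(v) = {v}, so it goes in M[<S>, t] for t ∈ {v}.
For <S> -> <A>: FIRST(<A>) = {s}, so it goes in M[<S>, t] for t ∈ {s}.
For <S> -> epsilon: FIRST(epsilon) = {epsilon}, so it goes in M[<S>, t] for t ∈ {}; since epsilon ∈ FIRST, also for every t ∈ FOLLOW(<S>) = {$}.

<S> -> epsilon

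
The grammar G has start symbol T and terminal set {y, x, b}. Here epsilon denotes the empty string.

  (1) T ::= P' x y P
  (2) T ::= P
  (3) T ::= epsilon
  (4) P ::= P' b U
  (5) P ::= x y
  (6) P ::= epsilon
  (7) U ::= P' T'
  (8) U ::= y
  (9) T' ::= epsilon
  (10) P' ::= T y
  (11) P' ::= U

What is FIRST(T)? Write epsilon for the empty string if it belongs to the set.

{epsilon, x, y}

FIRST(T') = {epsilon}
FIRST(T) = {epsilon, x, y}  (via P' x y P, P)
FIRST(P) = {epsilon, x, y}  (via P' b U)
FIRST(U) = {x, y}  (via P' T')
FIRST(P') = {x, y}  (via T y, U)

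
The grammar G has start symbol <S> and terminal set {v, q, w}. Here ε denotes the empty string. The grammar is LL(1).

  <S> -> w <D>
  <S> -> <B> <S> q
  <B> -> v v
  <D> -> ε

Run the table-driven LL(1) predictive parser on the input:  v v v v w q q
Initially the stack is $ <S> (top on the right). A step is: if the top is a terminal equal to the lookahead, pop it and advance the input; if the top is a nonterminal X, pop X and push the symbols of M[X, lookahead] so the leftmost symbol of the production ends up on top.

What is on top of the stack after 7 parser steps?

     Stack          Input            Action
  1  $ <S>          v v v v w q q $  expand <S> -> <B> <S> q
  2  $ q <S> <B>    v v v v w q q $  expand <B> -> v v
  3  $ q <S> v v    v v v v w q q $  match v
  4  $ q <S> v      v v v w q q $    match v
  5  $ q <S>        v v w q q $      expand <S> -> <B> <S> q
  6  $ q q <S> <B>  v v w q q $      expand <B> -> v v
  7  $ q q <S> v v  v v w q q $      match v
Stack after step 7: $ q q <S> v (top = v).

v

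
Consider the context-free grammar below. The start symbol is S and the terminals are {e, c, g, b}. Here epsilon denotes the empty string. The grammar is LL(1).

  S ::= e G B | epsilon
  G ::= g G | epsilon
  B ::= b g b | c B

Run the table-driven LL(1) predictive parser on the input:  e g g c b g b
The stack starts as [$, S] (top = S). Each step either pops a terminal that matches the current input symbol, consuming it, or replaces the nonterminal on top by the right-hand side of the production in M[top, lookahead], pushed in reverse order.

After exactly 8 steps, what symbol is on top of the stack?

     Stack    Input            Action
  1  $ S      e g g c b g b $  expand S ::= e G B
  2  $ B G e  e g g c b g b $  match e
  3  $ B G    g g c b g b $    expand G ::= g G
  4  $ B G g  g g c b g b $    match g
  5  $ B G    g c b g b $      expand G ::= g G
  6  $ B G g  g c b g b $      match g
  7  $ B G    c b g b $        expand G ::= epsilon
  8  $ B      c b g b $        expand B ::= c B
Stack after step 8: $ B c (top = c).

c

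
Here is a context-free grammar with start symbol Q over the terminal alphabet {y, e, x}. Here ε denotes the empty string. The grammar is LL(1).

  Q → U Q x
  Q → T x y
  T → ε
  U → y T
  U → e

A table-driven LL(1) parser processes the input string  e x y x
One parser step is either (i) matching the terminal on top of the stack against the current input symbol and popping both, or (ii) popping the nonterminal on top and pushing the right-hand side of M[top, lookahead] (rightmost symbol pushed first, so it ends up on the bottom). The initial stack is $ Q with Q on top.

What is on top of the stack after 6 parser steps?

     Stack      Input      Action
  1  $ Q        e x y x $  expand Q → U Q x
  2  $ x Q U    e x y x $  expand U → e
  3  $ x Q e    e x y x $  match e
  4  $ x Q      x y x $    expand Q → T x y
  5  $ x y x T  x y x $    expand T → ε
  6  $ x y x    x y x $    match x
Stack after step 6: $ x y (top = y).

y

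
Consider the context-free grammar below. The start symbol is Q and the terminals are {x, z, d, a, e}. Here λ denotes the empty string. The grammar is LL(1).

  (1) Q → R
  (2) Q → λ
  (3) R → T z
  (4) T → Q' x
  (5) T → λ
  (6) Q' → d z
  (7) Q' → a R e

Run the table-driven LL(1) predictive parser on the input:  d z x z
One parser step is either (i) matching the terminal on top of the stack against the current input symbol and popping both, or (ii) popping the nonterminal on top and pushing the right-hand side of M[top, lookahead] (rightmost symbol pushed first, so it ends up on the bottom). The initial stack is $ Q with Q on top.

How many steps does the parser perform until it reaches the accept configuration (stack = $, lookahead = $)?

     Stack      Input      Action
  1  $ Q        d z x z $  expand Q → R
  2  $ R        d z x z $  expand R → T z
  3  $ z T      d z x z $  expand T → Q' x
  4  $ z x Q'   d z x z $  expand Q' → d z
  5  $ z x z d  d z x z $  match d
  6  $ z x z    z x z $    match z
  7  $ z x      x z $      match x
  8  $ z        z $        match z
Accept reached after 8 steps.

8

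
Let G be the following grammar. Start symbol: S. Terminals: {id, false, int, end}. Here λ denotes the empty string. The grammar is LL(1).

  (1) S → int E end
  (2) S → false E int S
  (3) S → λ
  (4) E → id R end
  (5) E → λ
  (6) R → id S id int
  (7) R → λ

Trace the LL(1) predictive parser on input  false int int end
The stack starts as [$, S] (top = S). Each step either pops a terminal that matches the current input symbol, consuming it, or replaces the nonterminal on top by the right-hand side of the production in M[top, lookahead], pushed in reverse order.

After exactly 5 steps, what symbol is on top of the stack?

     Stack            Input                Action
  1  $ S              false int int end $  expand S → false E int S
  2  $ S int E false  false int int end $  match false
  3  $ S int E        int int end $        expand E → λ
  4  $ S int          int int end $        match int
  5  $ S              int end $            expand S → int E end
Stack after step 5: $ end E int (top = int).

int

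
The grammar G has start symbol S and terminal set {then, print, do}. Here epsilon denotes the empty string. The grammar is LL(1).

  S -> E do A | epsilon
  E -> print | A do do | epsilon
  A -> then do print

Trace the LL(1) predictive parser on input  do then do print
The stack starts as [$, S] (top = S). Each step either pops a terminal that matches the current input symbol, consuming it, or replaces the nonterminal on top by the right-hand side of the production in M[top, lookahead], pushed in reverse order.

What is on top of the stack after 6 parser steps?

     Stack            Input               Action
  1  $ S              do then do print $  expand S -> E do A
  2  $ A do E         do then do print $  expand E -> epsilon
  3  $ A do           do then do print $  match do
  4  $ A              then do print $     expand A -> then do print
  5  $ print do then  then do print $     match then
  6  $ print do       do print $          match do
Stack after step 6: $ print (top = print).

print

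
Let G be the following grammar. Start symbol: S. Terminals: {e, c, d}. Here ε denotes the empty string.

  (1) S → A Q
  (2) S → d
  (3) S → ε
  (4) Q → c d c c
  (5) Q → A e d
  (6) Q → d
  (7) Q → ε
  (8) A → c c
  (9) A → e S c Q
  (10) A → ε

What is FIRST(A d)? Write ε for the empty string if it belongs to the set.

FIRST(A) = {ε, c, e}
FIRST(Q) = {ε, c, d, e}  (via A e d)
FIRST(S) = {ε, c, d, e}  (via A Q)
FIRST(A d): take FIRST of each symbol in turn, carrying on past any symbol whose FIRST contains ε; result {c, d, e}.

{c, d, e}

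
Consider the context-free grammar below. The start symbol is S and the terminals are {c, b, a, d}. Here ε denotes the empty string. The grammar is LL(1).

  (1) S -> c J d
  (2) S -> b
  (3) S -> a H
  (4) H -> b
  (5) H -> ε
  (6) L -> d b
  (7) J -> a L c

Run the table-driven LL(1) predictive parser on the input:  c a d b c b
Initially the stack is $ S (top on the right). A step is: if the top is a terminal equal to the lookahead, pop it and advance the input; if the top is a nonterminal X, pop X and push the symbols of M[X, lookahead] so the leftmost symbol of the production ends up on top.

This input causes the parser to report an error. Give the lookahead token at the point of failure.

b

step 1: stack=$ S  input=c a d b c b $  — expand S -> c J d
step 2: stack=$ d J c  input=c a d b c b $  — match c
step 3: stack=$ d J  input=a d b c b $  — expand J -> a L c
step 4: stack=$ d c L a  input=a d b c b $  — match a
step 5: stack=$ d c L  input=d b c b $  — expand L -> d b
step 6: stack=$ d c b d  input=d b c b $  — match d
step 7: stack=$ d c b  input=b c b $  — match b
step 8: stack=$ d c  input=c b $  — match c
step 9: stack=$ d  input=b $  — error: top is terminal d but lookahead is b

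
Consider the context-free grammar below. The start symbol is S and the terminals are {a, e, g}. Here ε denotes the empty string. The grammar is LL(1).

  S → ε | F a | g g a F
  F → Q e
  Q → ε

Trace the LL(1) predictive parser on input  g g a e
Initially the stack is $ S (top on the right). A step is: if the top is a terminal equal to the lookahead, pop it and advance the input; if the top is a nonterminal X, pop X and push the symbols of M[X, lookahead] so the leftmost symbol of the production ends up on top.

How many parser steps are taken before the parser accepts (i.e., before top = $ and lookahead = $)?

     Stack      Input      Action
  1  $ S        g g a e $  expand S → g g a F
  2  $ F a g g  g g a e $  match g
  3  $ F a g    g a e $    match g
  4  $ F a      a e $      match a
  5  $ F        e $        expand F → Q e
  6  $ e Q      e $        expand Q → ε
  7  $ e        e $        match e
Accept reached after 7 steps.

7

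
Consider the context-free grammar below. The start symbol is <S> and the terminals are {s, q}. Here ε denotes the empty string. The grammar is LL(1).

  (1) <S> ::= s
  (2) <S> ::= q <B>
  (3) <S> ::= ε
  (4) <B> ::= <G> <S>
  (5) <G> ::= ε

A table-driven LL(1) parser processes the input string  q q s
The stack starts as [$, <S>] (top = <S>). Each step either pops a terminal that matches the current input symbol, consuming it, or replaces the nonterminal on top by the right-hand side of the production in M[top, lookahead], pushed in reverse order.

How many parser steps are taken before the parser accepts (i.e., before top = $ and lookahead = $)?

step 1: stack=$ <S>  input=q q s $  — expand <S> ::= q <B>
step 2: stack=$ <B> q  input=q q s $  — match q
step 3: stack=$ <B>  input=q s $  — expand <B> ::= <G> <S>
step 4: stack=$ <S> <G>  input=q s $  — expand <G> ::= ε
step 5: stack=$ <S>  input=q s $  — expand <S> ::= q <B>
step 6: stack=$ <B> q  input=q s $  — match q
step 7: stack=$ <B>  input=s $  — expand <B> ::= <G> <S>
step 8: stack=$ <S> <G>  input=s $  — expand <G> ::= ε
step 9: stack=$ <S>  input=s $  — expand <S> ::= s
step 10: stack=$ s  input=s $  — match s
Accept reached after 10 steps.

10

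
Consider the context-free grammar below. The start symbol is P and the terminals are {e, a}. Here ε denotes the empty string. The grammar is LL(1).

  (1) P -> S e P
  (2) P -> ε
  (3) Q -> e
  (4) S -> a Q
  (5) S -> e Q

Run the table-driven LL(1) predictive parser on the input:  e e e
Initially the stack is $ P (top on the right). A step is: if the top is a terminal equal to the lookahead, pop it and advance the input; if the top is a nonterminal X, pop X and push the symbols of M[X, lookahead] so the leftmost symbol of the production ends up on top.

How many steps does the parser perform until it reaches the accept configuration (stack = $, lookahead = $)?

step 1: stack=$ P  input=e e e $  — expand P -> S e P
step 2: stack=$ P e S  input=e e e $  — expand S -> e Q
step 3: stack=$ P e Q e  input=e e e $  — match e
step 4: stack=$ P e Q  input=e e $  — expand Q -> e
step 5: stack=$ P e e  input=e e $  — match e
step 6: stack=$ P e  input=e $  — match e
step 7: stack=$ P  input=$  — expand P -> ε
Accept reached after 7 steps.

7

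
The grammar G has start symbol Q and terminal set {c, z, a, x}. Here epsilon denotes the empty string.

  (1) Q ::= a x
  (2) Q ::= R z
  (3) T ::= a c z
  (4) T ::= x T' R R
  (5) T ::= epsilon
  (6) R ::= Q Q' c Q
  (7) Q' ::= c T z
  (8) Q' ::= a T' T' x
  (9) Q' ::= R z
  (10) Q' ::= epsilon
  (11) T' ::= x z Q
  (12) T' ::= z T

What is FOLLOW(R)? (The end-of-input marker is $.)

FIRST(T): from T::=a c z we get {a}; from T::=x T' R R we get {x}; from T::=epsilon we get {epsilon}. So FIRST(T) = {epsilon, a, x}.
FIRST(T'): from T'::=x z Q we get {x}; from T'::=z T we get {z}. So FIRST(T') = {x, z}.
FIRST(Q): from Q::=a x we get {a}; from Q::=R z we get {a}. So FIRST(Q) = {a}.
FIRST(R): from R::=Q Q' c Q we get {a}. So FIRST(R) = {a}.
FIRST(Q'): from Q'::=c T z we get {c}; from Q'::=a T' T' x we get {a}; from Q'::=R z we get {a}; from Q'::=epsilon we get {epsilon}. So FIRST(Q') = {epsilon, a, c}.
FOLLOW(Q) includes $ since Q is the start symbol.
FOLLOW(Q'): in R::=Q Q' c Q, Q' is followed by c Q with FIRST {c}. Thus FOLLOW(Q') = {c}.
FOLLOW(T'): in T::=x T' R R, T' is followed by R R with FIRST {a}; in Q'::=a T' T' x (occurrence 1), T' is followed by T' x with FIRST {x, z}; in Q'::=a T' T' x (occurrence 2), T' is followed by x with FIRST {x}. Thus FOLLOW(T') = {a, x, z}.
FOLLOW(T): in Q'::=c T z, T is followed by z with FIRST {z}; in T'::=z T, the suffix after T is empty, so FOLLOW(T) ⊇ FOLLOW(T') = {a, x, z}. Thus FOLLOW(T) = {a, x, z}.
FOLLOW(R): in Q::=R z, R is followed by z with FIRST {z}; in T::=x T' R R (occurrence 1), R is followed by R with FIRST {a}; in T::=x T' R R (occurrence 2), the suffix after R is empty, so FOLLOW(R) ⊇ FOLLOW(T) = {a, x, z}; in Q'::=R z, R is followed by z with FIRST {z}. Thus FOLLOW(R) = {a, x, z}.
FOLLOW(Q): in R::=Q Q' c Q (occurrence 1), Q is followed by Q' c Q with FIRST {a, c}; in R::=Q Q' c Q (occurrence 2), the suffix after Q is empty, so FOLLOW(Q) ⊇ FOLLOW(R) = {a, x, z}; in T'::=x z Q, the suffix after Q is empty, so FOLLOW(Q) ⊇ FOLLOW(T') = {a, x, z}. Thus FOLLOW(Q) = {$, a, c, x, z}.

{a, x, z}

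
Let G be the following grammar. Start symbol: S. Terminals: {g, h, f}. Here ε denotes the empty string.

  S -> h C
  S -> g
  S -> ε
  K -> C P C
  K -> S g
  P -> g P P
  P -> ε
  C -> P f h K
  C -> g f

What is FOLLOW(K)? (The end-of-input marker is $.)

{$, f, g}

FIRST(S) = {ε, g, h}
FIRST(P) = {ε, g}
FIRST(C) = {f, g}  (via P f h K)
FIRST(K) = {f, g, h}  (via C P C, S g)
FOLLOW(S) includes $ since S is the start symbol.
FOLLOW(S): in K->S g, S is followed by g with FIRST {g}. Thus FOLLOW(S) = {$, g}.
FOLLOW(P): in K->C P C, P is followed by C with FIRST {f, g}; in P->g P P (occurrence 1), P is followed by P with FIRST {ε, g}; in P->g P P (occurrence 1), the suffix after P is nullable (adds nothing new); in P->g P P (occurrence 2), the suffix after P is empty (adds nothing new); in C->P f h K, P is followed by f h K with FIRST {f}. Thus FOLLOW(P) = {f, g}.
FOLLOW(K): in C->P f h K, the suffix after K is empty, so FOLLOW(K) ⊇ FOLLOW(C) = {$, f, g}. Thus FOLLOW(K) = {$, f, g}.
FOLLOW(C): in S->h C, the suffix after C is empty, so FOLLOW(C) ⊇ FOLLOW(S) = {$, g}; in K->C P C (occurrence 1), C is followed by P C with FIRST {f, g}; in K->C P C (occurrence 2), the suffix after C is empty, so FOLLOW(C) ⊇ FOLLOW(K) = {$, f, g}. Thus FOLLOW(C) = {$, f, g}.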